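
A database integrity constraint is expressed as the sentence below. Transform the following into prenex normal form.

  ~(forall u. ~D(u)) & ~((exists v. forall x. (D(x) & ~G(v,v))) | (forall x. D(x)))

Move each ¬ inward, flipping quantifiers it crosses:
  (exists u. D(u)) & (forall v. exists x. (~D(x) | G(v,v))) & (exists x. ~D(x))
Rename bound variables to avoid capture: x↦w1.
  (exists u. D(u)) & (forall v. exists x. (~D(x) | G(v,v))) & (exists w1. ~D(w1))
Pull the quantifiers to the front (each side's bound variable is not free in the other side):
  exists u. forall v. exists x. exists w1. (D(u) & (~D(x) | G(v,v)) & ~D(w1))

exists u. forall v. exists x. exists w1. (D(u) & (~D(x) | G(v,v)) & ~D(w1))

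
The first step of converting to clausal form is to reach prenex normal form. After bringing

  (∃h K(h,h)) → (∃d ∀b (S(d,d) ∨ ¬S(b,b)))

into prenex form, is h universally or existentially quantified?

universal

Rewrite implications/biconditionals: A → B as ¬A ∨ B.
  ¬(∃h K(h,h)) ∨ (∃d ∀b (S(d,d) ∨ ¬S(b,b)))
Drive negations inward (¬∀x A ≡ ∃x ¬A, ¬∃x A ≡ ∀x ¬A, De Morgan for ∧/∨):
  (∀h ¬K(h,h)) ∨ (∃d ∀b (S(d,d) ∨ ¬S(b,b)))
Pull the quantifiers to the front (each side's bound variable is not free in the other side):
  ∀h ∃d ∀b (¬K(h,h) ∨ S(d,d) ∨ ¬S(b,b))
The quantifier ∃h sits under an odd number of negations (counting the antecedent side of each →), so it flips to ∀h.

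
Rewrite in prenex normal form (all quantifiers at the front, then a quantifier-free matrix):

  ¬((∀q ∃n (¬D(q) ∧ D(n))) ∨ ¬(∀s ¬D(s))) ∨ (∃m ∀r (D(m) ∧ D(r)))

Push ¬ through the quantifiers and connectives to reach negation normal form:
  (∃q ∀n (D(q) ∨ ¬D(n))) ∧ (∀s ¬D(s)) ∨ (∃m ∀r (D(m) ∧ D(r)))
Extract every quantifier outward, since the variables are now distinct and don't occur free across branches:
  ∃q ∀n ∀s ∃m ∀r ((D(q) ∨ ¬D(n)) ∧ ¬D(s) ∨ D(m) ∧ D(r))

∃q ∀n ∀s ∃m ∀r ((D(q) ∨ ¬D(n)) ∧ ¬D(s) ∨ D(m) ∧ D(r))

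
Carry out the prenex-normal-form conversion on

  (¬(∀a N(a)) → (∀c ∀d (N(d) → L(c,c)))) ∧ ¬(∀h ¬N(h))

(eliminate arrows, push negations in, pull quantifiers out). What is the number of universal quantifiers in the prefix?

3

First replace A → B with ¬A ∨ B.
  (¬¬(∀a N(a)) ∨ (∀c ∀d (¬N(d) ∨ L(c,c)))) ∧ ¬(∀h ¬N(h))
Drive negations inward (¬∀x A ≡ ∃x ¬A, ¬∃x A ≡ ∀x ¬A, De Morgan for ∧/∨):
  ((∀a N(a)) ∨ (∀c ∀d (¬N(d) ∨ L(c,c)))) ∧ (∃h N(h))
All bound variables are already distinct, so no renaming is needed.
Finally move all quantifiers to the prefix:
  ∀a ∀c ∀d ∃h ((N(a) ∨ ¬N(d) ∨ L(c,c)) ∧ N(h))
The prefix is ∀a ∀c ∀d ∃h: 3 universal, 1 existential.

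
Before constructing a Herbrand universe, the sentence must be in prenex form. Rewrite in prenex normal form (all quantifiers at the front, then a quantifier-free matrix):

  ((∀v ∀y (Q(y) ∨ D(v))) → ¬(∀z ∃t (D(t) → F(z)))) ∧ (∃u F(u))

∃v ∃y ∃z ∀t ∃u ((¬Q(y) ∧ ¬D(v) ∨ D(t) ∧ ¬F(z)) ∧ F(u))

Rewrite implications/biconditionals: A → B as ¬A ∨ B.
  (¬(∀v ∀y (Q(y) ∨ D(v))) ∨ ¬(∀z ∃t (¬D(t) ∨ F(z)))) ∧ (∃u F(u))
Drive negations inward (¬∀x A ≡ ∃x ¬A, ¬∃x A ≡ ∀x ¬A, De Morgan for ∧/∨):
  ((∃v ∃y (¬Q(y) ∧ ¬D(v))) ∨ (∃z ∀t (D(t) ∧ ¬F(z)))) ∧ (∃u F(u))
All bound variables are already distinct, so no renaming is needed.
Finally move all quantifiers to the prefix:
  ∃v ∃y ∃z ∀t ∃u ((¬Q(y) ∧ ¬D(v) ∨ D(t) ∧ ¬F(z)) ∧ F(u))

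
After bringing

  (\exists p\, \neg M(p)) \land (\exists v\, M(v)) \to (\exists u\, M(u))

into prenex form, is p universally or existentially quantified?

Rewrite implications/biconditionals: A → B as ¬A ∨ B.
  \neg ((\exists p\, \neg M(p)) \land (\exists v\, M(v))) \lor (\exists u\, M(u))
Push ¬ through the quantifiers and connectives to reach negation normal form:
  (\forall p\, M(p)) \lor (\forall v\, \neg M(v)) \lor (\exists u\, M(u))
All bound variables are already distinct, so no renaming is needed.
Finally move all quantifiers to the prefix:
  \forall p\, \forall v\, \exists u\, (M(p) \lor \neg M(v) \lor M(u))
The quantifier \exists p sits under an odd number of negations (counting the antecedent side of each →), so it flips to \forall p.

universal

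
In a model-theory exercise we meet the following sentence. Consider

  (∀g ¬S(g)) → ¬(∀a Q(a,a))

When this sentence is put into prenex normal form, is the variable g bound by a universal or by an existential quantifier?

Eliminate → and ↔ using ¬ and ∨.
  ¬(∀g ¬S(g)) ∨ ¬(∀a Q(a,a))
Move each ¬ inward, flipping quantifiers it crosses:
  (∃g S(g)) ∨ (∃a ¬Q(a,a))
Pull the quantifiers to the front (each side's bound variable is not free in the other side):
  ∃g ∃a (S(g) ∨ ¬Q(a,a))
The quantifier ∀g sits under an odd number of negations (counting the antecedent side of each →), so it flips to ∃g.

existential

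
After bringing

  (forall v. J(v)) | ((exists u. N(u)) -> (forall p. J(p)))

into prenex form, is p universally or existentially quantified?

universal

First replace A → B with ¬A ∨ B.
  (forall v. J(v)) | ~(exists u. N(u)) | (forall p. J(p))
Drive negations inward (¬∀x A ≡ ∃x ¬A, ¬∃x A ≡ ∀x ¬A, De Morgan for ∧/∨):
  (forall v. J(v)) | (forall u. ~N(u)) | (forall p. J(p))
All bound variables are already distinct, so no renaming is needed.
Finally move all quantifiers to the prefix:
  forall v. forall u. forall p. (J(v) | ~N(u) | J(p))
The quantifier forall p sits under an even number of negations (counting the antecedent side of each →), so it remains universal.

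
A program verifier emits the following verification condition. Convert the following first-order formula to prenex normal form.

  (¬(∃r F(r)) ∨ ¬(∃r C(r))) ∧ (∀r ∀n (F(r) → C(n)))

Rewrite implications/biconditionals: A → B as ¬A ∨ B.
  (¬(∃r F(r)) ∨ ¬(∃r C(r))) ∧ (∀r ∀n (¬F(r) ∨ C(n)))
Drive negations inward (¬∀x A ≡ ∃x ¬A, ¬∃x A ≡ ∀x ¬A, De Morgan for ∧/∨):
  ((∀r ¬F(r)) ∨ (∀r ¬C(r))) ∧ (∀r ∀n (¬F(r) ∨ C(n)))
Standardize variables apart so no two quantifiers bind the same name: r↦v, r↦v1.
  ((∀r ¬F(r)) ∨ (∀v ¬C(v))) ∧ (∀v1 ∀n (¬F(v1) ∨ C(n)))
Extract every quantifier outward, since the variables are now distinct and don't occur free across branches:
  ∀r ∀v ∀v1 ∀n ((¬F(r) ∨ ¬C(v)) ∧ (¬F(v1) ∨ C(n)))

∀r ∀v ∀v1 ∀n ((¬F(r) ∨ ¬C(v)) ∧ (¬F(v1) ∨ C(n)))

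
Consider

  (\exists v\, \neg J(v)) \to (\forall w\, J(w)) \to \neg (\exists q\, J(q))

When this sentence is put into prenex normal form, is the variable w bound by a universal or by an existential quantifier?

Rewrite implications/biconditionals: A → B as ¬A ∨ B.
  \neg (\exists v\, \neg J(v)) \lor \neg (\forall w\, J(w)) \lor \neg (\exists q\, J(q))
Drive negations inward (¬∀x A ≡ ∃x ¬A, ¬∃x A ≡ ∀x ¬A, De Morgan for ∧/∨):
  (\forall v\, J(v)) \lor (\exists w\, \neg J(w)) \lor (\forall q\, \neg J(q))
Pull the quantifiers to the front (each side's bound variable is not free in the other side):
  \forall v\, \exists w\, \forall q\, (J(v) \lor \neg J(w) \lor \neg J(q))
The quantifier \forall w sits under an odd number of negations (counting the antecedent side of each →), so it flips to \exists w.

existential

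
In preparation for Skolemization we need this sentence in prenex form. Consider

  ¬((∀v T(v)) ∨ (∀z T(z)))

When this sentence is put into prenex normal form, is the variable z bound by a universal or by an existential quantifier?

Drive negations inward (¬∀x A ≡ ∃x ¬A, ¬∃x A ≡ ∀x ¬A, De Morgan for ∧/∨):
  (∃v ¬T(v)) ∧ (∃z ¬T(z))
All bound variables are already distinct, so no renaming is needed.
Finally move all quantifiers to the prefix:
  ∃v ∃z (¬T(v) ∧ ¬T(z))
The quantifier ∀z sits under an odd number of negations, so it flips to ∃z.

existential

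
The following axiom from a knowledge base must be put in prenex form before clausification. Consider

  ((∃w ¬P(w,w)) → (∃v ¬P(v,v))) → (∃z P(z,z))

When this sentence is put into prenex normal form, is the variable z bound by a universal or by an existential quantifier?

existential

Rewrite implications/biconditionals: A → B as ¬A ∨ B.
  ¬(¬(∃w ¬P(w,w)) ∨ (∃v ¬P(v,v))) ∨ (∃z P(z,z))
Drive negations inward (¬∀x A ≡ ∃x ¬A, ¬∃x A ≡ ∀x ¬A, De Morgan for ∧/∨):
  (∃w ¬P(w,w)) ∧ (∀v P(v,v)) ∨ (∃z P(z,z))
Finally move all quantifiers to the prefix:
  ∃w ∀v ∃z (¬P(w,w) ∧ P(v,v) ∨ P(z,z))
The quantifier ∃z sits under an even number of negations (counting the antecedent side of each →), so it remains existential.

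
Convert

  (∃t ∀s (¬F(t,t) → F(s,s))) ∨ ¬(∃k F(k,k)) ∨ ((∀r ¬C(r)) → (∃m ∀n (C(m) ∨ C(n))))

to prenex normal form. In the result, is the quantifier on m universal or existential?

First replace A → B with ¬A ∨ B.
  (∃t ∀s (¬¬F(t,t) ∨ F(s,s))) ∨ ¬(∃k F(k,k)) ∨ ¬(∀r ¬C(r)) ∨ (∃m ∀n (C(m) ∨ C(n)))
Drive negations inward (¬∀x A ≡ ∃x ¬A, ¬∃x A ≡ ∀x ¬A, De Morgan for ∧/∨):
  (∃t ∀s (F(t,t) ∨ F(s,s))) ∨ (∀k ¬F(k,k)) ∨ (∃r C(r)) ∨ (∃m ∀n (C(m) ∨ C(n)))
All bound variables are already distinct, so no renaming is needed.
Pull the quantifiers to the front (each side's bound variable is not free in the other side):
  ∃t ∀s ∀k ∃r ∃m ∀n (F(t,t) ∨ F(s,s) ∨ ¬F(k,k) ∨ C(r) ∨ C(m) ∨ C(n))
The quantifier ∃m sits under an even number of negations (counting the antecedent side of each →), so it remains existential.

existential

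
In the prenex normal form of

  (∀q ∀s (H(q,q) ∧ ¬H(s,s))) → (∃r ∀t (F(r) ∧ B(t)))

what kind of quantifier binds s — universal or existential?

Rewrite implications/biconditionals: A → B as ¬A ∨ B.
  ¬(∀q ∀s (H(q,q) ∧ ¬H(s,s))) ∨ (∃r ∀t (F(r) ∧ B(t)))
Move each ¬ inward, flipping quantifiers it crosses:
  (∃q ∃s (¬H(q,q) ∨ H(s,s))) ∨ (∃r ∀t (F(r) ∧ B(t)))
Extract every quantifier outward, since the variables are now distinct and don't occur free across branches:
  ∃q ∃s ∃r ∀t (¬H(q,q) ∨ H(s,s) ∨ F(r) ∧ B(t))
The quantifier ∀s sits under an odd number of negations (counting the antecedent side of each →), so it flips to ∃s.

existential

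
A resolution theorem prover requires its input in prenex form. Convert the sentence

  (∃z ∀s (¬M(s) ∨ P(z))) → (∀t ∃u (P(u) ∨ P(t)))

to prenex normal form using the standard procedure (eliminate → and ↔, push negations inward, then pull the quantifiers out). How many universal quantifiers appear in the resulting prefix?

Rewrite implications/biconditionals: A → B as ¬A ∨ B.
  ¬(∃z ∀s (¬M(s) ∨ P(z))) ∨ (∀t ∃u (P(u) ∨ P(t)))
Drive negations inward (¬∀x A ≡ ∃x ¬A, ¬∃x A ≡ ∀x ¬A, De Morgan for ∧/∨):
  (∀z ∃s (M(s) ∧ ¬P(z))) ∨ (∀t ∃u (P(u) ∨ P(t)))
Finally move all quantifiers to the prefix:
  ∀z ∃s ∀t ∃u (M(s) ∧ ¬P(z) ∨ P(u) ∨ P(t))
The prefix is ∀z ∃s ∀t ∃u: 2 universal, 2 existential.

2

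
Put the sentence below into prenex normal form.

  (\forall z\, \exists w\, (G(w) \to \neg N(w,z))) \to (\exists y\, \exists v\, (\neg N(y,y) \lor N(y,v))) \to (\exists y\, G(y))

Rewrite implications/biconditionals: A → B as ¬A ∨ B.
  \neg (\forall z\, \exists w\, (\neg G(w) \lor \neg N(w,z))) \lor \neg (\exists y\, \exists v\, (\neg N(y,y) \lor N(y,v))) \lor (\exists y\, G(y))
Drive negations inward (¬∀x A ≡ ∃x ¬A, ¬∃x A ≡ ∀x ¬A, De Morgan for ∧/∨):
  (\exists z\, \forall w\, (G(w) \land N(w,z))) \lor (\forall y\, \forall v\, (N(y,y) \land \neg N(y,v))) \lor (\exists y\, G(y))
Give each quantifier a distinct variable: y↦b.
  (\exists z\, \forall w\, (G(w) \land N(w,z))) \lor (\forall y\, \forall v\, (N(y,y) \land \neg N(y,v))) \lor (\exists b\, G(b))
Pull the quantifiers to the front (each side's bound variable is not free in the other side):
  \exists z\, \forall w\, \forall y\, \forall v\, \exists b\, (G(w) \land N(w,z) \lor N(y,y) \land \neg N(y,v) \lor G(b))

\exists z\, \forall w\, \forall y\, \forall v\, \exists b\, (G(w) \land N(w,z) \lor N(y,y) \land \neg N(y,v) \lor G(b))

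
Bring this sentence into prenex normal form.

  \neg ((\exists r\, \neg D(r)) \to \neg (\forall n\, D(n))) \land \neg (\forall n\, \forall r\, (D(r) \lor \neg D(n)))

\exists r\, \forall n\, \exists c\, \exists y1\, (\neg D(r) \land D(n) \land \neg D(y1) \land D(c))

Eliminate → and ↔ using ¬ and ∨.
  \neg (\neg (\exists r\, \neg D(r)) \lor \neg (\forall n\, D(n))) \land \neg (\forall n\, \forall r\, (D(r) \lor \neg D(n)))
Push ¬ through the quantifiers and connectives to reach negation normal form:
  (\exists r\, \neg D(r)) \land (\forall n\, D(n)) \land (\exists n\, \exists r\, (\neg D(r) \land D(n)))
Give each quantifier a distinct variable: n↦c, r↦y1.
  (\exists r\, \neg D(r)) \land (\forall n\, D(n)) \land (\exists c\, \exists y1\, (\neg D(y1) \land D(c)))
Pull the quantifiers to the front (each side's bound variable is not free in the other side):
  \exists r\, \forall n\, \exists c\, \exists y1\, (\neg D(r) \land D(n) \land \neg D(y1) \land D(c))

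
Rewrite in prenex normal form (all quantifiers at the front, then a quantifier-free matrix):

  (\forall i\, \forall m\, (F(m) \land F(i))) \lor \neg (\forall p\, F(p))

Push ¬ through the quantifiers and connectives to reach negation normal form:
  (\forall i\, \forall m\, (F(m) \land F(i))) \lor (\exists p\, \neg F(p))
All bound variables are already distinct, so no renaming is needed.
Pull the quantifiers to the front (each side's bound variable is not free in the other side):
  \forall i\, \forall m\, \exists p\, (F(m) \land F(i) \lor \neg F(p))

\forall i\, \forall m\, \exists p\, (F(m) \land F(i) \lor \neg F(p))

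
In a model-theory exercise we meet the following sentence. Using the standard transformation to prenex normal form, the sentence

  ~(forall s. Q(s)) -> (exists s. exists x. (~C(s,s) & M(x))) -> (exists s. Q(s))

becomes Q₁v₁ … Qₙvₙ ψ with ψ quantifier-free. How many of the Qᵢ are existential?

First replace A → B with ¬A ∨ B.
  ~~(forall s. Q(s)) | ~(exists s. exists x. (~C(s,s) & M(x))) | (exists s. Q(s))
Push ¬ through the quantifiers and connectives to reach negation normal form:
  (forall s. Q(s)) | (forall s. forall x. (C(s,s) | ~M(x))) | (exists s. Q(s))
Give each quantifier a distinct variable: s↦u, s↦w.
  (forall s. Q(s)) | (forall u. forall x. (C(u,u) | ~M(x))) | (exists w. Q(w))
Finally move all quantifiers to the prefix:
  forall s. forall u. forall x. exists w. (Q(s) | C(u,u) | ~M(x) | Q(w))
The prefix is forall s forall u forall x exists w: 3 universal, 1 existential.

1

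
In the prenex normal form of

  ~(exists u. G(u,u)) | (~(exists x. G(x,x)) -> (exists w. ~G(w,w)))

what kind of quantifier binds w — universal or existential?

First replace A → B with ¬A ∨ B.
  ~(exists u. G(u,u)) | ~~(exists x. G(x,x)) | (exists w. ~G(w,w))
Drive negations inward (¬∀x A ≡ ∃x ¬A, ¬∃x A ≡ ∀x ¬A, De Morgan for ∧/∨):
  (forall u. ~G(u,u)) | (exists x. G(x,x)) | (exists w. ~G(w,w))
All bound variables are already distinct, so no renaming is needed.
Pull the quantifiers to the front (each side's bound variable is not free in the other side):
  forall u. exists x. exists w. (~G(u,u) | G(x,x) | ~G(w,w))
The quantifier exists w sits under an even number of negations (counting the antecedent side of each →), so it remains existential.

existential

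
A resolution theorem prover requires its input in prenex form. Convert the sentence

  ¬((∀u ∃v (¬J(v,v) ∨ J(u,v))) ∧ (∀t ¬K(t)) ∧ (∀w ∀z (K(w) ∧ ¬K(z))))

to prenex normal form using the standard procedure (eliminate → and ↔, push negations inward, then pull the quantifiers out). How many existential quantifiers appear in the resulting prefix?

Move each ¬ inward, flipping quantifiers it crosses:
  (∃u ∀v (J(v,v) ∧ ¬J(u,v))) ∨ (∃t K(t)) ∨ (∃w ∃z (¬K(w) ∨ K(z)))
All bound variables are already distinct, so no renaming is needed.
Finally move all quantifiers to the prefix:
  ∃u ∀v ∃t ∃w ∃z (J(v,v) ∧ ¬J(u,v) ∨ K(t) ∨ ¬K(w) ∨ K(z))
The prefix is ∃u ∀v ∃t ∃w ∃z: 1 universal, 4 existential.

4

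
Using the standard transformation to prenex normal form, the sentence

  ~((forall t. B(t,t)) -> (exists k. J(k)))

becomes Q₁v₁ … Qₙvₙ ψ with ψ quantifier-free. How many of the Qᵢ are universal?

2

Rewrite implications/biconditionals: A → B as ¬A ∨ B.
  ~(~(forall t. B(t,t)) | (exists k. J(k)))
Push ¬ through the quantifiers and connectives to reach negation normal form:
  (forall t. B(t,t)) & (forall k. ~J(k))
All bound variables are already distinct, so no renaming is needed.
Pull the quantifiers to the front (each side's bound variable is not free in the other side):
  forall t. forall k. (B(t,t) & ~J(k))
The prefix is forall t forall k: 2 universal, 0 existential.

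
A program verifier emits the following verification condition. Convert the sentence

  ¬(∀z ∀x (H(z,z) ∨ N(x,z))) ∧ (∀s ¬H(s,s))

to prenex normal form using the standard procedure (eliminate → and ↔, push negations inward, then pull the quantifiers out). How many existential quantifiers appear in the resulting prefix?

2

Move each ¬ inward, flipping quantifiers it crosses:
  (∃z ∃x (¬H(z,z) ∧ ¬N(x,z))) ∧ (∀s ¬H(s,s))
All bound variables are already distinct, so no renaming is needed.
Pull the quantifiers to the front (each side's bound variable is not free in the other side):
  ∃z ∃x ∀s (¬H(z,z) ∧ ¬N(x,z) ∧ ¬H(s,s))
The prefix is ∃z ∃x ∀s: 1 universal, 2 existential.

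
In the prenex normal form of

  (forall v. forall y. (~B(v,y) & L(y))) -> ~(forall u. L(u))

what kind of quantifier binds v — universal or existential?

existential

Rewrite implications/biconditionals: A → B as ¬A ∨ B.
  ~(forall v. forall y. (~B(v,y) & L(y))) | ~(forall u. L(u))
Drive negations inward (¬∀x A ≡ ∃x ¬A, ¬∃x A ≡ ∀x ¬A, De Morgan for ∧/∨):
  (exists v. exists y. (B(v,y) | ~L(y))) | (exists u. ~L(u))
Finally move all quantifiers to the prefix:
  exists v. exists y. exists u. (B(v,y) | ~L(y) | ~L(u))
The quantifier forall v sits under an odd number of negations (counting the antecedent side of each →), so it flips to exists v.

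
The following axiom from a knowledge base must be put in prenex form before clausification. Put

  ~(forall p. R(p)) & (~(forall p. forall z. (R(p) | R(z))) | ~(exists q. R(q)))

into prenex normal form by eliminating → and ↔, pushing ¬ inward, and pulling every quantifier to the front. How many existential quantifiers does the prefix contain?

Drive negations inward (¬∀x A ≡ ∃x ¬A, ¬∃x A ≡ ∀x ¬A, De Morgan for ∧/∨):
  (exists p. ~R(p)) & ((exists p. exists z. (~R(p) & ~R(z))) | (forall q. ~R(q)))
Standardize variables apart so no two quantifiers bind the same name: p↦t.
  (exists p. ~R(p)) & ((exists t. exists z. (~R(t) & ~R(z))) | (forall q. ~R(q)))
Extract every quantifier outward, since the variables are now distinct and don't occur free across branches:
  exists p. exists t. exists z. forall q. (~R(p) & (~R(t) & ~R(z) | ~R(q)))
The prefix is exists p exists t exists z forall q: 1 universal, 3 existential.

3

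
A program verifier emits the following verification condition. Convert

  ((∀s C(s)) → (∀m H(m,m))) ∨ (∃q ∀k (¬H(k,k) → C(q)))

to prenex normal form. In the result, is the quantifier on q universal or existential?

existential

Rewrite implications/biconditionals: A → B as ¬A ∨ B.
  ¬(∀s C(s)) ∨ (∀m H(m,m)) ∨ (∃q ∀k (¬¬H(k,k) ∨ C(q)))
Move each ¬ inward, flipping quantifiers it crosses:
  (∃s ¬C(s)) ∨ (∀m H(m,m)) ∨ (∃q ∀k (H(k,k) ∨ C(q)))
Finally move all quantifiers to the prefix:
  ∃s ∀m ∃q ∀k (¬C(s) ∨ H(m,m) ∨ H(k,k) ∨ C(q))
The quantifier ∃q sits under an even number of negations (counting the antecedent side of each →), so it remains existential.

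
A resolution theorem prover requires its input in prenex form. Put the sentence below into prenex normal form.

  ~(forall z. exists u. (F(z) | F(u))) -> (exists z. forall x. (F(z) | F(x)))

forall z. exists u. exists u1. forall x. (F(z) | F(u) | F(u1) | F(x))

Rewrite implications/biconditionals: A → B as ¬A ∨ B.
  ~~(forall z. exists u. (F(z) | F(u))) | (exists z. forall x. (F(z) | F(x)))
Move each ¬ inward, flipping quantifiers it crosses:
  (forall z. exists u. (F(z) | F(u))) | (exists z. forall x. (F(z) | F(x)))
Standardize variables apart so no two quantifiers bind the same name: z↦u1.
  (forall z. exists u. (F(z) | F(u))) | (exists u1. forall x. (F(u1) | F(x)))
Extract every quantifier outward, since the variables are now distinct and don't occur free across branches:
  forall z. exists u. exists u1. forall x. (F(z) | F(u) | F(u1) | F(x))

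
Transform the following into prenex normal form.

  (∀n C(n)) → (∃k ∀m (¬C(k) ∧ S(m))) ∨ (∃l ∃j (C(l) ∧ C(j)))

Rewrite implications/biconditionals: A → B as ¬A ∨ B.
  ¬(∀n C(n)) ∨ (∃k ∀m (¬C(k) ∧ S(m))) ∨ (∃l ∃j (C(l) ∧ C(j)))
Move each ¬ inward, flipping quantifiers it crosses:
  (∃n ¬C(n)) ∨ (∃k ∀m (¬C(k) ∧ S(m))) ∨ (∃l ∃j (C(l) ∧ C(j)))
Extract every quantifier outward, since the variables are now distinct and don't occur free across branches:
  ∃n ∃k ∀m ∃l ∃j (¬C(n) ∨ ¬C(k) ∧ S(m) ∨ C(l) ∧ C(j))

∃n ∃k ∀m ∃l ∃j (¬C(n) ∨ ¬C(k) ∧ S(m) ∨ C(l) ∧ C(j))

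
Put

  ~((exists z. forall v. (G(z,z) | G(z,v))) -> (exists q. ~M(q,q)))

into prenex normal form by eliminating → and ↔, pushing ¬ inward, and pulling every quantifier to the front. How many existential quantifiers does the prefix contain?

Rewrite implications/biconditionals: A → B as ¬A ∨ B.
  ~(~(exists z. forall v. (G(z,z) | G(z,v))) | (exists q. ~M(q,q)))
Push ¬ through the quantifiers and connectives to reach negation normal form:
  (exists z. forall v. (G(z,z) | G(z,v))) & (forall q. M(q,q))
All bound variables are already distinct, so no renaming is needed.
Extract every quantifier outward, since the variables are now distinct and don't occur free across branches:
  exists z. forall v. forall q. ((G(z,z) | G(z,v)) & M(q,q))
The prefix is exists z forall v forall q: 2 universal, 1 existential.

1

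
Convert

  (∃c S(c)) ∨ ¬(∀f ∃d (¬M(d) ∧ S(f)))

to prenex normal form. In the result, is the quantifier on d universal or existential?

universal

Drive negations inward (¬∀x A ≡ ∃x ¬A, ¬∃x A ≡ ∀x ¬A, De Morgan for ∧/∨):
  (∃c S(c)) ∨ (∃f ∀d (M(d) ∨ ¬S(f)))
All bound variables are already distinct, so no renaming is needed.
Pull the quantifiers to the front (each side's bound variable is not free in the other side):
  ∃c ∃f ∀d (S(c) ∨ M(d) ∨ ¬S(f))
The quantifier ∃d sits under an odd number of negations, so it flips to ∀d.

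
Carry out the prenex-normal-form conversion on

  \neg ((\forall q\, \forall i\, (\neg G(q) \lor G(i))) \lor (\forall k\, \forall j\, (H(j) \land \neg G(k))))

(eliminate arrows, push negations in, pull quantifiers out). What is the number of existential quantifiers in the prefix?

Drive negations inward (¬∀x A ≡ ∃x ¬A, ¬∃x A ≡ ∀x ¬A, De Morgan for ∧/∨):
  (\exists q\, \exists i\, (G(q) \land \neg G(i))) \land (\exists k\, \exists j\, (\neg H(j) \lor G(k)))
All bound variables are already distinct, so no renaming is needed.
Finally move all quantifiers to the prefix:
  \exists q\, \exists i\, \exists k\, \exists j\, (G(q) \land \neg G(i) \land (\neg H(j) \lor G(k)))
The prefix is \exists q \exists i \exists k \exists j: 0 universal, 4 existential.

4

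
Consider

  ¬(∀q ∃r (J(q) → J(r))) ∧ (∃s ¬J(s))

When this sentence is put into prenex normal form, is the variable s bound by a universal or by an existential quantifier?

First replace A → B with ¬A ∨ B.
  ¬(∀q ∃r (¬J(q) ∨ J(r))) ∧ (∃s ¬J(s))
Drive negations inward (¬∀x A ≡ ∃x ¬A, ¬∃x A ≡ ∀x ¬A, De Morgan for ∧/∨):
  (∃q ∀r (J(q) ∧ ¬J(r))) ∧ (∃s ¬J(s))
Finally move all quantifiers to the prefix:
  ∃q ∀r ∃s (J(q) ∧ ¬J(r) ∧ ¬J(s))
The quantifier ∃s sits under an even number of negations (counting the antecedent side of each →), so it remains existential.

existential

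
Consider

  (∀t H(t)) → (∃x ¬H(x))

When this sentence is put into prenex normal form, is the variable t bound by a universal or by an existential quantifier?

existential

First replace A → B with ¬A ∨ B.
  ¬(∀t H(t)) ∨ (∃x ¬H(x))
Drive negations inward (¬∀x A ≡ ∃x ¬A, ¬∃x A ≡ ∀x ¬A, De Morgan for ∧/∨):
  (∃t ¬H(t)) ∨ (∃x ¬H(x))
Pull the quantifiers to the front (each side's bound variable is not free in the other side):
  ∃t ∃x (¬H(t) ∨ ¬H(x))
The quantifier ∀t sits under an odd number of negations (counting the antecedent side of each →), so it flips to ∃t.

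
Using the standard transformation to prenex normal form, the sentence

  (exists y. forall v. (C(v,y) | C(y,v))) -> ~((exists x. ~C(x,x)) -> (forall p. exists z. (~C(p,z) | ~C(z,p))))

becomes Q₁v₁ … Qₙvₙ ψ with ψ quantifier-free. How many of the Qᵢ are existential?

3

Rewrite implications/biconditionals: A → B as ¬A ∨ B.
  ~(exists y. forall v. (C(v,y) | C(y,v))) | ~(~(exists x. ~C(x,x)) | (forall p. exists z. (~C(p,z) | ~C(z,p))))
Push ¬ through the quantifiers and connectives to reach negation normal form:
  (forall y. exists v. (~C(v,y) & ~C(y,v))) | (exists x. ~C(x,x)) & (exists p. forall z. (C(p,z) & C(z,p)))
All bound variables are already distinct, so no renaming is needed.
Pull the quantifiers to the front (each side's bound variable is not free in the other side):
  forall y. exists v. exists x. exists p. forall z. (~C(v,y) & ~C(y,v) | ~C(x,x) & C(p,z) & C(z,p))
The prefix is forall y exists v exists x exists p forall z: 2 universal, 3 existential.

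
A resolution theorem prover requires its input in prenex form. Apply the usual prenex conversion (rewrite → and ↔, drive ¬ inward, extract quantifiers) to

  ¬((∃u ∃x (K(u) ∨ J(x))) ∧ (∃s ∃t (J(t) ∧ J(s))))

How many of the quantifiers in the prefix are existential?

Drive negations inward (¬∀x A ≡ ∃x ¬A, ¬∃x A ≡ ∀x ¬A, De Morgan for ∧/∨):
  (∀u ∀x (¬K(u) ∧ ¬J(x))) ∨ (∀s ∀t (¬J(t) ∨ ¬J(s)))
All bound variables are already distinct, so no renaming is needed.
Finally move all quantifiers to the prefix:
  ∀u ∀x ∀s ∀t (¬K(u) ∧ ¬J(x) ∨ ¬J(t) ∨ ¬J(s))
The prefix is ∀u ∀x ∀s ∀t: 4 universal, 0 existential.

0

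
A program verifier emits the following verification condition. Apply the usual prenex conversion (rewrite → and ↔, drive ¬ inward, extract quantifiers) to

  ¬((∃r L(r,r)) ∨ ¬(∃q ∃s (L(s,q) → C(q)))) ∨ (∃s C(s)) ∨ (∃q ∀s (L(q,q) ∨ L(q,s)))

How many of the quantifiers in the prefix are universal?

First replace A → B with ¬A ∨ B.
  ¬((∃r L(r,r)) ∨ ¬(∃q ∃s (¬L(s,q) ∨ C(q)))) ∨ (∃s C(s)) ∨ (∃q ∀s (L(q,q) ∨ L(q,s)))
Drive negations inward (¬∀x A ≡ ∃x ¬A, ¬∃x A ≡ ∀x ¬A, De Morgan for ∧/∨):
  (∀r ¬L(r,r)) ∧ (∃q ∃s (¬L(s,q) ∨ C(q))) ∨ (∃s C(s)) ∨ (∃q ∀s (L(q,q) ∨ L(q,s)))
Standardize variables apart so no two quantifiers bind the same name: s↦x1, q↦a, s↦v1.
  (∀r ¬L(r,r)) ∧ (∃q ∃s (¬L(s,q) ∨ C(q))) ∨ (∃x1 C(x1)) ∨ (∃a ∀v1 (L(a,a) ∨ L(a,v1)))
Finally move all quantifiers to the prefix:
  ∀r ∃q ∃s ∃x1 ∃a ∀v1 (¬L(r,r) ∧ (¬L(s,q) ∨ C(q)) ∨ C(x1) ∨ L(a,a) ∨ L(a,v1))
The prefix is ∀r ∃q ∃s ∃x1 ∃a ∀v1: 2 universal, 4 existential.

2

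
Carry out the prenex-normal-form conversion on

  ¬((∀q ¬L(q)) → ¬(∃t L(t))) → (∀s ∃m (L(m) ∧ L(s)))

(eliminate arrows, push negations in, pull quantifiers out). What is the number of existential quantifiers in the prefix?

Eliminate → and ↔ using ¬ and ∨.
  ¬¬(¬(∀q ¬L(q)) ∨ ¬(∃t L(t))) ∨ (∀s ∃m (L(m) ∧ L(s)))
Drive negations inward (¬∀x A ≡ ∃x ¬A, ¬∃x A ≡ ∀x ¬A, De Morgan for ∧/∨):
  (∃q L(q)) ∨ (∀t ¬L(t)) ∨ (∀s ∃m (L(m) ∧ L(s)))
All bound variables are already distinct, so no renaming is needed.
Extract every quantifier outward, since the variables are now distinct and don't occur free across branches:
  ∃q ∀t ∀s ∃m (L(q) ∨ ¬L(t) ∨ L(m) ∧ L(s))
The prefix is ∃q ∀t ∀s ∃m: 2 universal, 2 existential.

2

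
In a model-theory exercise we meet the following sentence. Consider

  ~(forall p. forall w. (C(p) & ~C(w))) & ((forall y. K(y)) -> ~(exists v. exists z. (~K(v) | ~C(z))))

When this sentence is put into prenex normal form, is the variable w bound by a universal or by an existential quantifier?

existential

Rewrite implications/biconditionals: A → B as ¬A ∨ B.
  ~(forall p. forall w. (C(p) & ~C(w))) & (~(forall y. K(y)) | ~(exists v. exists z. (~K(v) | ~C(z))))
Push ¬ through the quantifiers and connectives to reach negation normal form:
  (exists p. exists w. (~C(p) | C(w))) & ((exists y. ~K(y)) | (forall v. forall z. (K(v) & C(z))))
Finally move all quantifiers to the prefix:
  exists p. exists w. exists y. forall v. forall z. ((~C(p) | C(w)) & (~K(y) | K(v) & C(z)))
The quantifier forall w sits under an odd number of negations (counting the antecedent side of each →), so it flips to exists w.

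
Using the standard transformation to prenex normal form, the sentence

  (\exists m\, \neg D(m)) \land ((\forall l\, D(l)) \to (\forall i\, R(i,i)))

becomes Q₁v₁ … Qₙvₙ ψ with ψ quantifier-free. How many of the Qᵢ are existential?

2

Eliminate → and ↔ using ¬ and ∨.
  (\exists m\, \neg D(m)) \land (\neg (\forall l\, D(l)) \lor (\forall i\, R(i,i)))
Push ¬ through the quantifiers and connectives to reach negation normal form:
  (\exists m\, \neg D(m)) \land ((\exists l\, \neg D(l)) \lor (\forall i\, R(i,i)))
All bound variables are already distinct, so no renaming is needed.
Pull the quantifiers to the front (each side's bound variable is not free in the other side):
  \exists m\, \exists l\, \forall i\, (\neg D(m) \land (\neg D(l) \lor R(i,i)))
The prefix is \exists m \exists l \forall i: 1 universal, 2 existential.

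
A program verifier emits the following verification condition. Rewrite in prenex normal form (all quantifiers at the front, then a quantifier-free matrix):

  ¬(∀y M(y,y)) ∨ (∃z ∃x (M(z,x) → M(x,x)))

∃y ∃z ∃x (¬M(y,y) ∨ ¬M(z,x) ∨ M(x,x))

First replace A → B with ¬A ∨ B.
  ¬(∀y M(y,y)) ∨ (∃z ∃x (¬M(z,x) ∨ M(x,x)))
Push ¬ through the quantifiers and connectives to reach negation normal form:
  (∃y ¬M(y,y)) ∨ (∃z ∃x (¬M(z,x) ∨ M(x,x)))
All bound variables are already distinct, so no renaming is needed.
Finally move all quantifiers to the prefix:
  ∃y ∃z ∃x (¬M(y,y) ∨ ¬M(z,x) ∨ M(x,x))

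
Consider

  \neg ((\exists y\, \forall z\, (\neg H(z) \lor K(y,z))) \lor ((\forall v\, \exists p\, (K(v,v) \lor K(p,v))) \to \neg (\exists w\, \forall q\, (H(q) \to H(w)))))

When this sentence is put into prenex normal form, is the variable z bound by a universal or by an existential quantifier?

Eliminate → and ↔ using ¬ and ∨.
  \neg ((\exists y\, \forall z\, (\neg H(z) \lor K(y,z))) \lor \neg (\forall v\, \exists p\, (K(v,v) \lor K(p,v))) \lor \neg (\exists w\, \forall q\, (\neg H(q) \lor H(w))))
Drive negations inward (¬∀x A ≡ ∃x ¬A, ¬∃x A ≡ ∀x ¬A, De Morgan for ∧/∨):
  (\forall y\, \exists z\, (H(z) \land \neg K(y,z))) \land (\forall v\, \exists p\, (K(v,v) \lor K(p,v))) \land (\exists w\, \forall q\, (\neg H(q) \lor H(w)))
All bound variables are already distinct, so no renaming is needed.
Pull the quantifiers to the front (each side's bound variable is not free in the other side):
  \forall y\, \exists z\, \forall v\, \exists p\, \exists w\, \forall q\, (H(z) \land \neg K(y,z) \land (K(v,v) \lor K(p,v)) \land (\neg H(q) \lor H(w)))
The quantifier \forall z sits under an odd number of negations (counting the antecedent side of each →), so it flips to \exists z.

existential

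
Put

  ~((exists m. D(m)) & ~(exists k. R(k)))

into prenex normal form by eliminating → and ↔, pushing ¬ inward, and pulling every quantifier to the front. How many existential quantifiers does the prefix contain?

1

Move each ¬ inward, flipping quantifiers it crosses:
  (forall m. ~D(m)) | (exists k. R(k))
Finally move all quantifiers to the prefix:
  forall m. exists k. (~D(m) | R(k))
The prefix is forall m exists k: 1 universal, 1 existential.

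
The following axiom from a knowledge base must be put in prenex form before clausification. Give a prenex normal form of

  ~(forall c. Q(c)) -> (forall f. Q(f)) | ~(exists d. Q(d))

First replace A → B with ¬A ∨ B.
  ~~(forall c. Q(c)) | (forall f. Q(f)) | ~(exists d. Q(d))
Drive negations inward (¬∀x A ≡ ∃x ¬A, ¬∃x A ≡ ∀x ¬A, De Morgan for ∧/∨):
  (forall c. Q(c)) | (forall f. Q(f)) | (forall d. ~Q(d))
All bound variables are already distinct, so no renaming is needed.
Extract every quantifier outward, since the variables are now distinct and don't occur free across branches:
  forall c. forall f. forall d. (Q(c) | Q(f) | ~Q(d))

forall c. forall f. forall d. (Q(c) | Q(f) | ~Q(d))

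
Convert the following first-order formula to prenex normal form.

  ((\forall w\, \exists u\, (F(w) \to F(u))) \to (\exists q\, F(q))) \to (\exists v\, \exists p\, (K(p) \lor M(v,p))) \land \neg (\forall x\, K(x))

Rewrite implications/biconditionals: A → B as ¬A ∨ B.
  \neg (\neg (\forall w\, \exists u\, (\neg F(w) \lor F(u))) \lor (\exists q\, F(q))) \lor (\exists v\, \exists p\, (K(p) \lor M(v,p))) \land \neg (\forall x\, K(x))
Push ¬ through the quantifiers and connectives to reach negation normal form:
  (\forall w\, \exists u\, (\neg F(w) \lor F(u))) \land (\forall q\, \neg F(q)) \lor (\exists v\, \exists p\, (K(p) \lor M(v,p))) \land (\exists x\, \neg K(x))
Pull the quantifiers to the front (each side's bound variable is not free in the other side):
  \forall w\, \exists u\, \forall q\, \exists v\, \exists p\, \exists x\, ((\neg F(w) \lor F(u)) \land \neg F(q) \lor (K(p) \lor M(v,p)) \land \neg K(x))

\forall w\, \exists u\, \forall q\, \exists v\, \exists p\, \exists x\, ((\neg F(w) \lor F(u)) \land \neg F(q) \lor (K(p) \lor M(v,p)) \land \neg K(x))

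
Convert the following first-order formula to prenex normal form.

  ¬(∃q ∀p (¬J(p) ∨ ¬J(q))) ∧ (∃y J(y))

Push ¬ through the quantifiers and connectives to reach negation normal form:
  (∀q ∃p (J(p) ∧ J(q))) ∧ (∃y J(y))
Pull the quantifiers to the front (each side's bound variable is not free in the other side):
  ∀q ∃p ∃y (J(p) ∧ J(q) ∧ J(y))

∀q ∃p ∃y (J(p) ∧ J(q) ∧ J(y))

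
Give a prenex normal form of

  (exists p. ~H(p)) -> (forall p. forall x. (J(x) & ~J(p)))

Rewrite implications/biconditionals: A → B as ¬A ∨ B.
  ~(exists p. ~H(p)) | (forall p. forall x. (J(x) & ~J(p)))
Drive negations inward (¬∀x A ≡ ∃x ¬A, ¬∃x A ≡ ∀x ¬A, De Morgan for ∧/∨):
  (forall p. H(p)) | (forall p. forall x. (J(x) & ~J(p)))
Rename bound variables to avoid capture: p↦u1.
  (forall p. H(p)) | (forall u1. forall x. (J(x) & ~J(u1)))
Pull the quantifiers to the front (each side's bound variable is not free in the other side):
  forall p. forall u1. forall x. (H(p) | J(x) & ~J(u1))

forall p. forall u1. forall x. (H(p) | J(x) & ~J(u1))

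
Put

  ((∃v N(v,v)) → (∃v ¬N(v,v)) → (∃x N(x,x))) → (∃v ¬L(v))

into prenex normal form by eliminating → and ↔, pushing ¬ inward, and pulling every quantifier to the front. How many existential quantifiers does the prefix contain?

3

Rewrite implications/biconditionals: A → B as ¬A ∨ B.
  ¬(¬(∃v N(v,v)) ∨ ¬(∃v ¬N(v,v)) ∨ (∃x N(x,x))) ∨ (∃v ¬L(v))
Push ¬ through the quantifiers and connectives to reach negation normal form:
  (∃v N(v,v)) ∧ (∃v ¬N(v,v)) ∧ (∀x ¬N(x,x)) ∨ (∃v ¬L(v))
Give each quantifier a distinct variable: v↦r, v↦q.
  (∃v N(v,v)) ∧ (∃r ¬N(r,r)) ∧ (∀x ¬N(x,x)) ∨ (∃q ¬L(q))
Pull the quantifiers to the front (each side's bound variable is not free in the other side):
  ∃v ∃r ∀x ∃q (N(v,v) ∧ ¬N(r,r) ∧ ¬N(x,x) ∨ ¬L(q))
The prefix is ∃v ∃r ∀x ∃q: 1 universal, 3 existential.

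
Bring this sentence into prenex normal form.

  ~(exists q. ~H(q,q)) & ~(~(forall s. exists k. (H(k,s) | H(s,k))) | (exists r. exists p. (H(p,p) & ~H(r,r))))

forall q. forall s. exists k. forall r. forall p. (H(q,q) & (H(k,s) | H(s,k)) & (~H(p,p) | H(r,r)))

Drive negations inward (¬∀x A ≡ ∃x ¬A, ¬∃x A ≡ ∀x ¬A, De Morgan for ∧/∨):
  (forall q. H(q,q)) & (forall s. exists k. (H(k,s) | H(s,k))) & (forall r. forall p. (~H(p,p) | H(r,r)))
All bound variables are already distinct, so no renaming is needed.
Extract every quantifier outward, since the variables are now distinct and don't occur free across branches:
  forall q. forall s. exists k. forall r. forall p. (H(q,q) & (H(k,s) | H(s,k)) & (~H(p,p) | H(r,r)))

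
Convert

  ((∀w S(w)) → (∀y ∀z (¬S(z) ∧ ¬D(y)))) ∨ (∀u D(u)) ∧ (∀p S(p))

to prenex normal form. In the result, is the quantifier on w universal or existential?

First replace A → B with ¬A ∨ B.
  ¬(∀w S(w)) ∨ (∀y ∀z (¬S(z) ∧ ¬D(y))) ∨ (∀u D(u)) ∧ (∀p S(p))
Move each ¬ inward, flipping quantifiers it crosses:
  (∃w ¬S(w)) ∨ (∀y ∀z (¬S(z) ∧ ¬D(y))) ∨ (∀u D(u)) ∧ (∀p S(p))
All bound variables are already distinct, so no renaming is needed.
Pull the quantifiers to the front (each side's bound variable is not free in the other side):
  ∃w ∀y ∀z ∀u ∀p (¬S(w) ∨ ¬S(z) ∧ ¬D(y) ∨ D(u) ∧ S(p))
The quantifier ∀w sits under an odd number of negations (counting the antecedent side of each →), so it flips to ∃w.

existential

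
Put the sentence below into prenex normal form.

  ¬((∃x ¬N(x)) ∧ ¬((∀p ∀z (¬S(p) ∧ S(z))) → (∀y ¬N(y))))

∀x ∃p ∃z ∀y (N(x) ∨ S(p) ∨ ¬S(z) ∨ ¬N(y))

Eliminate → and ↔ using ¬ and ∨.
  ¬((∃x ¬N(x)) ∧ ¬(¬(∀p ∀z (¬S(p) ∧ S(z))) ∨ (∀y ¬N(y))))
Move each ¬ inward, flipping quantifiers it crosses:
  (∀x N(x)) ∨ (∃p ∃z (S(p) ∨ ¬S(z))) ∨ (∀y ¬N(y))
All bound variables are already distinct, so no renaming is needed.
Pull the quantifiers to the front (each side's bound variable is not free in the other side):
  ∀x ∃p ∃z ∀y (N(x) ∨ S(p) ∨ ¬S(z) ∨ ¬N(y))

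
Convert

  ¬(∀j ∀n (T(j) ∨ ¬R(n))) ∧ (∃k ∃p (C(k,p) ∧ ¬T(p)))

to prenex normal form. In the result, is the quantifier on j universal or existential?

existential

Drive negations inward (¬∀x A ≡ ∃x ¬A, ¬∃x A ≡ ∀x ¬A, De Morgan for ∧/∨):
  (∃j ∃n (¬T(j) ∧ R(n))) ∧ (∃k ∃p (C(k,p) ∧ ¬T(p)))
All bound variables are already distinct, so no renaming is needed.
Finally move all quantifiers to the prefix:
  ∃j ∃n ∃k ∃p (¬T(j) ∧ R(n) ∧ C(k,p) ∧ ¬T(p))
The quantifier ∀j sits under an odd number of negations, so it flips to ∃j.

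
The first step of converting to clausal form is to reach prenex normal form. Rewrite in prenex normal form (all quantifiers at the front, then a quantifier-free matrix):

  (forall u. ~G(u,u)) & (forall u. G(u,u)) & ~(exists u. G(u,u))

Push ¬ through the quantifiers and connectives to reach negation normal form:
  (forall u. ~G(u,u)) & (forall u. G(u,u)) & (forall u. ~G(u,u))
Rename bound variables to avoid capture: u↦x1, u↦z1.
  (forall u. ~G(u,u)) & (forall x1. G(x1,x1)) & (forall z1. ~G(z1,z1))
Pull the quantifiers to the front (each side's bound variable is not free in the other side):
  forall u. forall x1. forall z1. (~G(u,u) & G(x1,x1) & ~G(z1,z1))

forall u. forall x1. forall z1. (~G(u,u) & G(x1,x1) & ~G(z1,z1))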